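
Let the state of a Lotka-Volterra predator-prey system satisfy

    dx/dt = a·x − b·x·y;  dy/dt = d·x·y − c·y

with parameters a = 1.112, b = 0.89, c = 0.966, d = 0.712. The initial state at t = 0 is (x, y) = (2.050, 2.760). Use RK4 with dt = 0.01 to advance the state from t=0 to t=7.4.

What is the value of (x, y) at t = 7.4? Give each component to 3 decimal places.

(x, y) = (0.680, 2.568)

t=0.000: state=(2.050, 2.760)
step 1 (dt=0.01): k1=(-2.756, 1.362), k2=(-2.750, 1.339), k3=(-2.750, 1.339), k4=(-2.743, 1.315); state += dt/6·(k1+2k2+2k3+k4)
t=0.010: state=(2.023, 2.773)
t=0.020: state=(1.995, 2.786)
t=0.030: state=(1.968, 2.799)
continuing one RK4 step at a time; state shown every 25 steps (Δt=0.25):
t=0.250: state=(1.426, 2.947)
t=0.500: state=(0.983, 2.861)
t=0.750: state=(0.705, 2.606)
t=1.000: state=(0.540, 2.284)
t=1.250: state=(0.445, 1.956)
t=1.500: state=(0.394, 1.655)
t=1.750: state=(0.371, 1.391)
t=2.000: state=(0.369, 1.166)
t=2.250: state=(0.384, 0.979)
t=2.500: state=(0.415, 0.826)
t=2.750: state=(0.462, 0.701)
t=3.000: state=(0.528, 0.601)
t=3.250: state=(0.616, 0.523)
t=3.500: state=(0.729, 0.462)
t=3.750: state=(0.873, 0.419)
t=4.000: state=(1.054, 0.390)
t=4.250: state=(1.278, 0.377)
t=4.500: state=(1.552, 0.380)
t=4.750: state=(1.878, 0.405)
t=5.000: state=(2.254, 0.459)
t=5.250: state=(2.661, 0.559)
t=5.500: state=(3.049, 0.730)
t=5.750: state=(3.325, 1.014)
t=6.000: state=(3.348, 1.449)
t=6.250: state=(3.011, 2.016)
t=6.500: state=(2.383, 2.566)
t=6.750: state=(1.704, 2.896)
t=7.000: state=(1.171, 2.930)
t=7.250: state=(0.820, 2.741)
t=7.400: state=(0.680, 2.568)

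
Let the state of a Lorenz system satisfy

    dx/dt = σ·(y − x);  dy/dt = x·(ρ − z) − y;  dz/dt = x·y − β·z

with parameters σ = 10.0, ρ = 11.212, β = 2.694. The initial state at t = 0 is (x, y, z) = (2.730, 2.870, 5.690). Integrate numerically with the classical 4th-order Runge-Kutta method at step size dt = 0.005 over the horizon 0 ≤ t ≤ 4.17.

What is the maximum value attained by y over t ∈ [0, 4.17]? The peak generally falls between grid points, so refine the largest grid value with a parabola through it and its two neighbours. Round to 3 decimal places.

t=0.000: state=(2.730, 2.870, 5.690)
step 1 (dt=0.005): k1=(1.400, 12.205, -7.494), k2=(1.670, 12.245, -7.350), k3=(1.664, 12.248, -7.349), k4=(1.929, 12.290, -7.203); state += dt/6·(k1+2k2+2k3+k4)
t=0.005: state=(2.738, 2.931, 5.653)
t=0.010: state=(2.749, 2.993, 5.618)
t=0.015: state=(2.763, 3.055, 5.584)
continuing one RK4 step at a time; state shown every 40 steps (Δt=0.2):
t=0.200: state=(4.503, 5.947, 5.782)
t=0.400: state=(7.398, 8.250, 10.713)
t=0.600: state=(6.212, 4.575, 13.534)
t=0.800: state=(3.602, 2.929, 10.340)
t=1.000: state=(3.430, 3.833, 7.729)
t=1.200: state=(4.929, 5.938, 7.705)
t=1.400: state=(6.635, 7.007, 10.783)
t=1.600: state=(5.843, 4.909, 12.258)
t=1.800: state=(4.274, 3.838, 10.304)
t=2.000: state=(4.221, 4.554, 8.639)
t=2.200: state=(5.307, 5.946, 8.975)
t=2.400: state=(6.138, 6.178, 10.905)
t=2.600: state=(5.459, 4.902, 11.369)
t=2.800: state=(4.607, 4.408, 10.086)
t=3.000: state=(4.726, 5.007, 9.204)
t=3.200: state=(5.457, 5.811, 9.710)
t=3.400: state=(5.769, 5.679, 10.814)
t=3.600: state=(5.255, 4.933, 10.810)
t=3.800: state=(4.831, 4.773, 9.986)
t=4.000: state=(5.020, 5.233, 9.604)
t=4.170: state=(5.409, 5.607, 9.972)
largest grid value and its neighbours: y(0.375)=8.29338, y(0.380)=8.29603, y(0.385)=8.29312
parabola through these three points peaks at t≈0.380 with y≈8.29603

max y = 8.296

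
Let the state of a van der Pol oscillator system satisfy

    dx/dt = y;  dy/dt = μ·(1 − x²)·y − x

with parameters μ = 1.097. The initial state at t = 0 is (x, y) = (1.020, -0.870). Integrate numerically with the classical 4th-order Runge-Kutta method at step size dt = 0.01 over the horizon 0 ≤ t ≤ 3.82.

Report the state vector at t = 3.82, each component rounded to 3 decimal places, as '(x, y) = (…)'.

t=0.000: state=(1.020, -0.870)
step 1 (dt=0.01): k1=(-0.870, -0.981), k2=(-0.875, -0.985), k3=(-0.875, -0.985), k4=(-0.880, -0.989); state += dt/6·(k1+2k2+2k3+k4)
t=0.010: state=(1.011, -0.880)
t=0.020: state=(1.002, -0.890)
t=0.030: state=(0.993, -0.900)
continuing one RK4 step at a time; state shown every 20 steps (Δt=0.2):
t=0.200: state=(0.825, -1.086)
t=0.400: state=(0.582, -1.362)
t=0.600: state=(0.275, -1.721)
t=0.800: state=(-0.112, -2.155)
t=1.000: state=(-0.584, -2.532)
t=1.200: state=(-1.098, -2.516)
t=1.400: state=(-1.547, -1.873)
t=1.600: state=(-1.829, -0.957)
t=1.800: state=(-1.945, -0.253)
t=2.000: state=(-1.950, 0.155)
t=2.200: state=(-1.895, 0.377)
t=2.400: state=(-1.805, 0.509)
t=2.600: state=(-1.694, 0.606)
t=2.800: state=(-1.563, 0.696)
t=3.000: state=(-1.414, 0.795)
t=3.200: state=(-1.244, 0.918)
t=3.400: state=(-1.045, 1.079)
t=3.600: state=(-0.808, 1.300)
t=3.800: state=(-0.519, 1.610)
t=3.820: state=(-0.486, 1.646)

(x, y) = (-0.486, 1.646)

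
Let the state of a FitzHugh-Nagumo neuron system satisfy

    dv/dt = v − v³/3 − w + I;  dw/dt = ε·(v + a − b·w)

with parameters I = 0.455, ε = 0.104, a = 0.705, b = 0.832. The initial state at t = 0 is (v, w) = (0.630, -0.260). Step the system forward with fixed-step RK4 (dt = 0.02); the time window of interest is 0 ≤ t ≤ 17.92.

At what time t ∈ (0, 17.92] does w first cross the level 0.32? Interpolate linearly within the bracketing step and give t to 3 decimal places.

t=0.000: state=(0.630, -0.260)
step 1 (dt=0.02): k1=(1.262, 0.161), k2=(1.268, 0.163), k3=(1.268, 0.163), k4=(1.273, 0.164); state += dt/6·(k1+2k2+2k3+k4)
t=0.020: state=(0.655, -0.257)
t=0.040: state=(0.681, -0.253)
t=0.060: state=(0.707, -0.250)
continuing one RK4 step at a time; state shown every 50 steps (Δt=1):
t=1.000: state=(1.718, -0.044)
t=2.000: state=(1.861, 0.213)
t=2.440: state=(1.832, 0.320)
next step: t=2.460: state=(1.830, 0.324) — w has crossed 0.32
linear interpolation between t=2.440 (0.31972) and t=2.460 (0.32444) → t≈2.441

t = 2.441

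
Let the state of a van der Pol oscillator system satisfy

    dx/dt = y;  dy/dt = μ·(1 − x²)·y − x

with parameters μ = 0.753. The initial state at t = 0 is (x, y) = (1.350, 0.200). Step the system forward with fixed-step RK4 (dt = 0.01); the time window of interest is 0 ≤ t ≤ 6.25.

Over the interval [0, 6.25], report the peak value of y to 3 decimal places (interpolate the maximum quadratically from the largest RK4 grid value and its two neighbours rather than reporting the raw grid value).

t=0.000: state=(1.350, 0.200)
step 1 (dt=0.01): k1=(0.200, -1.474), k2=(0.193, -1.471), k3=(0.193, -1.471), k4=(0.185, -1.467); state += dt/6·(k1+2k2+2k3+k4)
t=0.010: state=(1.352, 0.185)
t=0.020: state=(1.354, 0.171)
t=0.030: state=(1.355, 0.156)
continuing one RK4 step at a time; state shown every 25 steps (Δt=0.25):
t=0.250: state=(1.356, -0.144)
t=0.500: state=(1.283, -0.434)
t=0.750: state=(1.142, -0.689)
t=1.000: state=(0.939, -0.937)
t=1.250: state=(0.671, -1.209)
t=1.500: state=(0.330, -1.526)
t=1.750: state=(-0.094, -1.868)
t=2.000: state=(-0.595, -2.108)
t=2.250: state=(-1.118, -1.989)
t=2.500: state=(-1.549, -1.395)
t=2.750: state=(-1.801, -0.629)
t=3.000: state=(-1.878, -0.028)
t=3.250: state=(-1.833, 0.356)
t=3.500: state=(-1.711, 0.604)
t=3.750: state=(-1.536, 0.794)
t=4.000: state=(-1.314, 0.979)
t=4.250: state=(-1.044, 1.194)
t=4.500: state=(-0.712, 1.470)
t=4.750: state=(-0.302, 1.824)
t=5.000: state=(0.203, 2.209)
t=5.250: state=(0.787, 2.406)
t=5.500: state=(1.359, 2.059)
t=5.750: state=(1.773, 1.206)
t=6.000: state=(1.965, 0.373)
t=6.250: state=(1.985, -0.167)
largest grid value and its neighbours: y(5.230)=2.40649, y(5.240)=2.40688, y(5.250)=2.40635
parabola through these three points peaks at t≈5.239 with y≈2.40688

max y = 2.407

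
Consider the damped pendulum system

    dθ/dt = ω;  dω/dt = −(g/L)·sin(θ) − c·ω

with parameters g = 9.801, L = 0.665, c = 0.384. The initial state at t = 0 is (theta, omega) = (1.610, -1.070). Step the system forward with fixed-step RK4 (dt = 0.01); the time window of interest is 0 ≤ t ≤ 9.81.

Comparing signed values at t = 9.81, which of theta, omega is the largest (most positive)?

t=0.000: state=(1.610, -1.070)
step 1 (dt=0.01): k1=(-1.070, -14.316), k2=(-1.142, -14.292), k3=(-1.141, -14.292), k4=(-1.213, -14.267); state += dt/6·(k1+2k2+2k3+k4)
t=0.010: state=(1.599, -1.213)
t=0.020: state=(1.586, -1.355)
t=0.030: state=(1.571, -1.497)
continuing one RK4 step at a time; state shown every 50 steps (Δt=0.5):
t=0.500: state=(-0.322, -4.887)
t=1.000: state=(-1.240, 1.647)
t=1.500: state=(0.575, 3.546)
t=2.000: state=(0.824, -2.545)
t=2.500: state=(-0.769, -1.910)
t=3.000: state=(-0.347, 3.009)
t=3.500: state=(0.778, 0.238)
t=4.000: state=(-0.100, -2.625)
t=4.500: state=(-0.587, 1.108)
t=5.000: state=(0.392, 1.552)
t=5.500: state=(0.269, -1.779)
t=6.000: state=(-0.470, -0.291)
t=6.500: state=(0.047, 1.643)
t=7.000: state=(0.360, -0.698)
t=7.500: state=(-0.249, -0.941)
t=8.000: state=(-0.150, 1.135)
t=8.500: state=(0.294, 0.103)
t=9.000: state=(-0.052, -1.000)
t=9.500: state=(-0.211, 0.515)
t=9.810: state=(0.034, 0.866)
compare at T: theta=0.034, omega=0.866

largest component: omega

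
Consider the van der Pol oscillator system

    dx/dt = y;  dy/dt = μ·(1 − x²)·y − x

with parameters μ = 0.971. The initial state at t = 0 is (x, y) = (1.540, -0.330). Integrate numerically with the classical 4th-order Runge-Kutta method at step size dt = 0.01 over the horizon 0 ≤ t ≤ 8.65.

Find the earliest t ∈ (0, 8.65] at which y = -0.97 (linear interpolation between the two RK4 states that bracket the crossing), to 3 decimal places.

t = 0.725

t=0.000: state=(1.540, -0.330)
step 1 (dt=0.01): k1=(-0.330, -1.100), k2=(-0.336, -1.093), k3=(-0.335, -1.093), k4=(-0.341, -1.086); state += dt/6·(k1+2k2+2k3+k4)
t=0.010: state=(1.537, -0.341)
t=0.020: state=(1.533, -0.352)
t=0.030: state=(1.530, -0.362)
continuing one RK4 step at a time; state shown every 50 steps (Δt=0.5):
t=0.500: state=(1.258, -0.775)
t=0.720: state=(1.067, -0.966)
next step: t=0.730: state=(1.057, -0.975) — y has crossed -0.97
linear interpolation between t=0.720 (-0.96555) and t=0.730 (-0.97496) → t≈0.725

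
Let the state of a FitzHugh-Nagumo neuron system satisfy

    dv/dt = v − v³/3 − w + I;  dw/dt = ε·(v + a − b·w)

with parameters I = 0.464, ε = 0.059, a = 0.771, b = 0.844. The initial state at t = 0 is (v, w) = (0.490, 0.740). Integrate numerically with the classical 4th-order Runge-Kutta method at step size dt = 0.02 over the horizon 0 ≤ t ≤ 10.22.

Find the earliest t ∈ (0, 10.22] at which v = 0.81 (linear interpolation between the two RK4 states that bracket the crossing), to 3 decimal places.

t=0.000: state=(0.490, 0.740)
step 1 (dt=0.02): k1=(0.175, 0.038), k2=(0.176, 0.038), k3=(0.176, 0.038), k4=(0.177, 0.038); state += dt/6·(k1+2k2+2k3+k4)
t=0.020: state=(0.494, 0.741)
t=0.040: state=(0.497, 0.742)
t=0.060: state=(0.501, 0.742)
continuing one RK4 step at a time; state shown every 25 steps (Δt=0.5):
t=0.500: state=(0.590, 0.760)
t=1.000: state=(0.715, 0.783)
t=1.320: state=(0.807, 0.799)
next step: t=1.340: state=(0.813, 0.800) — v has crossed 0.81
linear interpolation between t=1.320 (0.80704) and t=1.340 (0.81298) → t≈1.330

t = 1.330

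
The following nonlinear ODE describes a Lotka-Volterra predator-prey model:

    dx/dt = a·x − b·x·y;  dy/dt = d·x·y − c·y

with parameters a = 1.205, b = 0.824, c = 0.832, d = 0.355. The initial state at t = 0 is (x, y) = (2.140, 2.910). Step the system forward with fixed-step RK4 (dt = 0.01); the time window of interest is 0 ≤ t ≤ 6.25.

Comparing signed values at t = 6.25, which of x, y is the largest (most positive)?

largest component: x

t=0.000: state=(2.140, 2.910)
step 1 (dt=0.01): k1=(-2.553, -0.210), k2=(-2.536, -0.223), k3=(-2.536, -0.223), k4=(-2.519, -0.236); state += dt/6·(k1+2k2+2k3+k4)
t=0.010: state=(2.115, 2.908)
t=0.020: state=(2.090, 2.905)
t=0.030: state=(2.065, 2.903)
continuing one RK4 step at a time; state shown every 25 steps (Δt=0.25):
t=0.250: state=(1.605, 2.787)
t=0.500: state=(1.248, 2.566)
t=0.750: state=(1.021, 2.303)
t=1.000: state=(0.883, 2.034)
t=1.250: state=(0.806, 1.780)
t=1.500: state=(0.773, 1.551)
t=1.750: state=(0.776, 1.349)
t=2.000: state=(0.809, 1.175)
t=2.250: state=(0.872, 1.028)
t=2.500: state=(0.966, 0.906)
t=2.750: state=(1.095, 0.806)
t=3.000: state=(1.264, 0.726)
t=3.250: state=(1.481, 0.666)
t=3.500: state=(1.753, 0.624)
t=3.750: state=(2.089, 0.601)
t=4.000: state=(2.496, 0.598)
t=4.250: state=(2.977, 0.619)
t=4.500: state=(3.526, 0.670)
t=4.750: state=(4.114, 0.764)
t=5.000: state=(4.682, 0.918)
t=5.250: state=(5.120, 1.153)
t=5.500: state=(5.281, 1.490)
t=5.750: state=(5.031, 1.918)
t=6.000: state=(4.369, 2.370)
t=6.250: state=(3.483, 2.730)
compare at T: x=3.483, y=2.730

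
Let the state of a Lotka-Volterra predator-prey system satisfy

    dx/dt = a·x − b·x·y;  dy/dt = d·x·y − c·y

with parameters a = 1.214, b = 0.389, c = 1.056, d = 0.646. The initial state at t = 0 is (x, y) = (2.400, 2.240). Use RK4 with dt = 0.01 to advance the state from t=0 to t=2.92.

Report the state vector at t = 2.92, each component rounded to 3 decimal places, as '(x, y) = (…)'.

t=0.000: state=(2.400, 2.240)
step 1 (dt=0.01): k1=(0.822, 1.107), k2=(0.819, 1.116), k3=(0.819, 1.116), k4=(0.815, 1.125); state += dt/6·(k1+2k2+2k3+k4)
t=0.010: state=(2.408, 2.251)
t=0.020: state=(2.416, 2.262)
t=0.030: state=(2.424, 2.274)
continuing one RK4 step at a time; state shown every 10 steps (Δt=0.1):
t=0.100: state=(2.478, 2.360)
t=0.200: state=(2.546, 2.497)
t=0.300: state=(2.601, 2.654)
t=0.400: state=(2.639, 2.828)
t=0.500: state=(2.660, 3.020)
t=0.600: state=(2.660, 3.227)
t=0.700: state=(2.637, 3.446)
t=0.800: state=(2.593, 3.672)
t=0.900: state=(2.527, 3.899)
t=1.000: state=(2.441, 4.119)
t=1.100: state=(2.338, 4.325)
t=1.200: state=(2.223, 4.510)
t=1.300: state=(2.100, 4.666)
t=1.400: state=(1.972, 4.789)
t=1.500: state=(1.845, 4.874)
t=1.600: state=(1.722, 4.921)
t=1.700: state=(1.605, 4.930)
t=1.800: state=(1.496, 4.903)
t=1.900: state=(1.398, 4.843)
t=2.000: state=(1.309, 4.756)
t=2.100: state=(1.231, 4.645)
t=2.200: state=(1.163, 4.515)
t=2.300: state=(1.105, 4.371)
t=2.400: state=(1.055, 4.217)
t=2.500: state=(1.014, 4.057)
t=2.600: state=(0.981, 3.893)
t=2.700: state=(0.955, 3.729)
t=2.800: state=(0.936, 3.566)
t=2.900: state=(0.923, 3.407)
t=2.920: state=(0.921, 3.376)

(x, y) = (0.921, 3.376)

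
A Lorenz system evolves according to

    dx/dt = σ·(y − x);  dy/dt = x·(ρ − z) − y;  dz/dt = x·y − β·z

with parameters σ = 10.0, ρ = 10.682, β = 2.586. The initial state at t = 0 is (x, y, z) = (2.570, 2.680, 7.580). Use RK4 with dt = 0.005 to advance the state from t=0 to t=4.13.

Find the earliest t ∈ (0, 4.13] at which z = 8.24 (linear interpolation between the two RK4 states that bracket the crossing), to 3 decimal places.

t=0.000: state=(2.570, 2.680, 7.580)
step 1 (dt=0.005): k1=(1.100, 5.292, -12.714), k2=(1.205, 5.369, -12.591), k3=(1.204, 5.369, -12.590), k4=(1.308, 5.446, -12.466); state += dt/6·(k1+2k2+2k3+k4)
t=0.005: state=(2.576, 2.707, 7.517)
t=0.010: state=(2.583, 2.734, 7.455)
t=0.015: state=(2.591, 2.763, 7.395)
continuing one RK4 step at a time; state shown every 40 steps (Δt=0.2):
t=0.200: state=(3.539, 4.373, 6.165)
t=0.400: state=(5.675, 6.799, 7.901)
t=0.415: state=(5.841, 6.924, 8.182)
next step: t=0.420: state=(5.895, 6.961, 8.279) — z has crossed 8.24
linear interpolation between t=0.415 (8.18155) and t=0.420 (8.27883) → t≈0.418

t = 0.418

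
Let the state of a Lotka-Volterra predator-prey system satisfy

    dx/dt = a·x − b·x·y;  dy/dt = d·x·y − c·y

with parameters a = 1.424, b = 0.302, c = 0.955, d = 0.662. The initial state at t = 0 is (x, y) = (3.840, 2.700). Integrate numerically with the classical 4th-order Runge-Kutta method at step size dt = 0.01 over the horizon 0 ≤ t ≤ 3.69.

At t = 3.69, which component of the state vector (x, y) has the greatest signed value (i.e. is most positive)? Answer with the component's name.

largest component: y

t=0.000: state=(3.840, 2.700)
step 1 (dt=0.01): k1=(2.337, 4.285), k2=(2.319, 4.340), k3=(2.319, 4.340), k4=(2.300, 4.396); state += dt/6·(k1+2k2+2k3+k4)
t=0.010: state=(3.863, 2.743)
t=0.020: state=(3.886, 2.788)
t=0.030: state=(3.908, 2.834)
continuing one RK4 step at a time; state shown every 20 steps (Δt=0.2):
t=0.200: state=(4.205, 3.809)
t=0.400: state=(4.231, 5.528)
t=0.600: state=(3.769, 7.799)
t=0.800: state=(2.916, 10.055)
t=1.000: state=(2.011, 11.495)
t=1.200: state=(1.316, 11.801)
t=1.400: state=(0.869, 11.239)
t=1.600: state=(0.604, 10.220)
t=1.800: state=(0.449, 9.044)
t=2.000: state=(0.358, 7.877)
t=2.200: state=(0.306, 6.797)
t=2.400: state=(0.278, 5.835)
t=2.600: state=(0.266, 4.997)
t=2.800: state=(0.268, 4.276)
t=3.000: state=(0.280, 3.662)
t=3.200: state=(0.303, 3.144)
t=3.400: state=(0.338, 2.710)
t=3.600: state=(0.386, 2.348)
t=3.690: state=(0.412, 2.207)
compare at T: x=0.412, y=2.207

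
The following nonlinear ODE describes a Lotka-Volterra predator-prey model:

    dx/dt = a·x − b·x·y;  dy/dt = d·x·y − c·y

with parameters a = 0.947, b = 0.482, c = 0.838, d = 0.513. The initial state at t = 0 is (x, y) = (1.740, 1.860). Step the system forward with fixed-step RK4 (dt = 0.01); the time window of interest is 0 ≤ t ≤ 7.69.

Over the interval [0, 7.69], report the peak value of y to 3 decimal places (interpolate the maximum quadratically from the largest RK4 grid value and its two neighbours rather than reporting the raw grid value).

max y = 2.128

t=0.000: state=(1.740, 1.860)
step 1 (dt=0.01): k1=(0.088, 0.102), k2=(0.087, 0.102), k3=(0.087, 0.102), k4=(0.087, 0.102); state += dt/6·(k1+2k2+2k3+k4)
t=0.010: state=(1.741, 1.861)
t=0.020: state=(1.742, 1.862)
t=0.030: state=(1.743, 1.863)
continuing one RK4 step at a time; state shown every 25 steps (Δt=0.25):
t=0.250: state=(1.759, 1.888)
t=0.500: state=(1.772, 1.920)
t=0.750: state=(1.778, 1.956)
t=1.000: state=(1.776, 1.992)
t=1.250: state=(1.766, 2.028)
t=1.500: state=(1.749, 2.061)
t=1.750: state=(1.726, 2.088)
t=2.000: state=(1.698, 2.110)
t=2.250: state=(1.667, 2.123)
t=2.500: state=(1.635, 2.128)
t=2.750: state=(1.604, 2.124)
t=3.000: state=(1.574, 2.112)
t=3.250: state=(1.548, 2.092)
t=3.500: state=(1.527, 2.067)
t=3.750: state=(1.511, 2.036)
t=4.000: state=(1.501, 2.003)
t=4.250: state=(1.497, 1.969)
t=4.500: state=(1.499, 1.935)
t=4.750: state=(1.508, 1.903)
t=5.000: state=(1.522, 1.874)
t=5.250: state=(1.541, 1.849)
t=5.500: state=(1.564, 1.830)
t=5.750: state=(1.591, 1.817)
t=6.000: state=(1.621, 1.811)
t=6.250: state=(1.651, 1.811)
t=6.500: state=(1.681, 1.819)
t=6.750: state=(1.710, 1.833)
t=7.000: state=(1.735, 1.854)
t=7.250: state=(1.755, 1.881)
t=7.500: state=(1.770, 1.913)
t=7.690: state=(1.776, 1.939)
largest grid value and its neighbours: y(2.500)=2.12805, y(2.510)=2.12806, y(2.520)=2.12806
parabola through these three points peaks at t≈2.514 with y≈2.12806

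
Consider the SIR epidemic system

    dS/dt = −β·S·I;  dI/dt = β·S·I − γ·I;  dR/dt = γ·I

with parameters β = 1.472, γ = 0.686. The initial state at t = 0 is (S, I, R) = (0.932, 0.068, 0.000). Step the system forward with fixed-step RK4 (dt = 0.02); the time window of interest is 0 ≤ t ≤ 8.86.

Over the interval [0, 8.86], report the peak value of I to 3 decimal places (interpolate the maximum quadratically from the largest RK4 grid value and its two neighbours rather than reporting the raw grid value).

t=0.000: state=(0.932, 0.068, 0.000)
step 1 (dt=0.02): k1=(-0.093, 0.047, 0.047), k2=(-0.094, 0.047, 0.047), k3=(-0.094, 0.047, 0.047), k4=(-0.094, 0.047, 0.047); state += dt/6·(k1+2k2+2k3+k4)
t=0.020: state=(0.930, 0.069, 0.001)
t=0.040: state=(0.928, 0.070, 0.002)
t=0.060: state=(0.926, 0.071, 0.003)
continuing one RK4 step at a time; state shown every 25 steps (Δt=0.5):
t=0.500: state=(0.878, 0.094, 0.028)
t=1.000: state=(0.811, 0.124, 0.065)
t=1.500: state=(0.731, 0.156, 0.113)
t=2.000: state=(0.645, 0.183, 0.171)
t=2.500: state=(0.559, 0.203, 0.238)
t=3.000: state=(0.480, 0.211, 0.309)
t=3.500: state=(0.411, 0.207, 0.381)
t=4.000: state=(0.355, 0.195, 0.450)
t=4.500: state=(0.309, 0.177, 0.514)
t=5.000: state=(0.274, 0.155, 0.571)
t=5.500: state=(0.246, 0.133, 0.621)
t=6.000: state=(0.225, 0.112, 0.663)
t=6.500: state=(0.208, 0.094, 0.698)
t=7.000: state=(0.196, 0.077, 0.727)
t=7.500: state=(0.186, 0.063, 0.751)
t=8.000: state=(0.178, 0.051, 0.771)
t=8.500: state=(0.172, 0.041, 0.786)
t=8.860: state=(0.169, 0.035, 0.796)
largest grid value and its neighbours: I(3.080)=0.21097, I(3.100)=0.21097, I(3.120)=0.21096
parabola through these three points peaks at t≈3.096 with I≈0.21097

max I = 0.211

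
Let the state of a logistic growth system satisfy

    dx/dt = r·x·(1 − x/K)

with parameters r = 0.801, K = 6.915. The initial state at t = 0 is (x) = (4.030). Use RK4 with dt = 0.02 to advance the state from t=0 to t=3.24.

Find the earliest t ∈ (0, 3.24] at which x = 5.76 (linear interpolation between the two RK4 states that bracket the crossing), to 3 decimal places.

t = 1.589

t=0.000: state=(4.030)
step 1 (dt=0.02): k1=(1.347), k2=(1.345), k3=(1.345), k4=(1.343); state += dt/6·(k1+2k2+2k3+k4)
t=0.020: state=(4.057)
t=0.040: state=(4.084)
t=0.060: state=(4.110)
continuing one RK4 step at a time; state shown every 10 steps (Δt=0.2):
t=0.200: state=(4.295)
t=0.400: state=(4.550)
t=0.600: state=(4.793)
t=0.800: state=(5.021)
t=1.000: state=(5.233)
t=1.200: state=(5.429)
t=1.400: state=(5.607)
t=1.580: state=(5.753)
next step: t=1.600: state=(5.769) — x has crossed 5.76
linear interpolation between t=1.580 (5.75323) and t=1.600 (5.76864) → t≈1.589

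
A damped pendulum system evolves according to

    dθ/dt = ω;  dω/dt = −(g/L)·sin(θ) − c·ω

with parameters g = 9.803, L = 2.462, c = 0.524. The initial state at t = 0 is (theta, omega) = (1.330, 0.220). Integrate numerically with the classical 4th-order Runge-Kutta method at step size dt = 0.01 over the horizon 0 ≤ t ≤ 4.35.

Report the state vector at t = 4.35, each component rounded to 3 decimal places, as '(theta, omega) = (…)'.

(theta, omega) = (-0.037, -0.814)

t=0.000: state=(1.330, 0.220)
step 1 (dt=0.01): k1=(0.220, -3.982), k2=(0.200, -3.973), k3=(0.200, -3.973), k4=(0.180, -3.963); state += dt/6·(k1+2k2+2k3+k4)
t=0.010: state=(1.332, 0.180)
t=0.020: state=(1.334, 0.141)
t=0.030: state=(1.335, 0.101)
continuing one RK4 step at a time; state shown every 20 steps (Δt=0.2):
t=0.200: state=(1.297, -0.535)
t=0.400: state=(1.122, -1.191)
t=0.600: state=(0.830, -1.699)
t=0.800: state=(0.458, -1.982)
t=1.000: state=(0.057, -1.974)
t=1.200: state=(-0.312, -1.676)
t=1.400: state=(-0.599, -1.170)
t=1.600: state=(-0.774, -0.568)
t=1.800: state=(-0.826, 0.036)
t=2.000: state=(-0.764, 0.577)
t=2.200: state=(-0.604, 0.999)
t=2.400: state=(-0.375, 1.256)
t=2.600: state=(-0.115, 1.313)
t=2.800: state=(0.137, 1.170)
t=3.000: state=(0.343, 0.869)
t=3.200: state=(0.478, 0.476)
t=3.400: state=(0.532, 0.058)
t=3.600: state=(0.504, -0.326)
t=3.800: state=(0.407, -0.629)
t=4.000: state=(0.260, -0.815)
t=4.200: state=(0.090, -0.865)
t=4.350: state=(-0.037, -0.814)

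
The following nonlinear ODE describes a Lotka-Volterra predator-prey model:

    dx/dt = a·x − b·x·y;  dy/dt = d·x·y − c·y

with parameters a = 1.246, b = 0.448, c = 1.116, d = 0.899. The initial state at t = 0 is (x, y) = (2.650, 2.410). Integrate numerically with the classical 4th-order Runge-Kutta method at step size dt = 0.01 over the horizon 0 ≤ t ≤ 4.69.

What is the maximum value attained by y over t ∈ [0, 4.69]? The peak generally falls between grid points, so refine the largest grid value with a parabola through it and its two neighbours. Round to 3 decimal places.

max y = 5.781

t=0.000: state=(2.650, 2.410)
step 1 (dt=0.01): k1=(0.441, 3.052), k2=(0.423, 3.076), k3=(0.423, 3.076), k4=(0.405, 3.100); state += dt/6·(k1+2k2+2k3+k4)
t=0.010: state=(2.654, 2.441)
t=0.020: state=(2.658, 2.472)
t=0.030: state=(2.662, 2.504)
continuing one RK4 step at a time; state shown every 20 steps (Δt=0.2):
t=0.200: state=(2.658, 3.115)
t=0.400: state=(2.485, 3.967)
t=0.600: state=(2.149, 4.823)
t=0.800: state=(1.734, 5.472)
t=1.000: state=(1.341, 5.766)
t=1.200: state=(1.027, 5.699)
t=1.400: state=(0.801, 5.367)
t=1.600: state=(0.649, 4.887)
t=1.800: state=(0.550, 4.351)
t=2.000: state=(0.490, 3.820)
t=2.200: state=(0.456, 3.326)
t=2.400: state=(0.443, 2.884)
t=2.600: state=(0.447, 2.499)
t=2.800: state=(0.466, 2.170)
t=3.000: state=(0.498, 1.892)
t=3.200: state=(0.545, 1.662)
t=3.400: state=(0.608, 1.475)
t=3.600: state=(0.688, 1.325)
t=3.800: state=(0.789, 1.210)
t=4.000: state=(0.911, 1.128)
t=4.200: state=(1.060, 1.076)
t=4.400: state=(1.236, 1.058)
t=4.600: state=(1.442, 1.076)
t=4.690: state=(1.543, 1.098)
largest grid value and its neighbours: y(1.050)=5.78086, y(1.060)=5.78109, y(1.070)=5.78044
parabola through these three points peaks at t≈1.058 with y≈5.78111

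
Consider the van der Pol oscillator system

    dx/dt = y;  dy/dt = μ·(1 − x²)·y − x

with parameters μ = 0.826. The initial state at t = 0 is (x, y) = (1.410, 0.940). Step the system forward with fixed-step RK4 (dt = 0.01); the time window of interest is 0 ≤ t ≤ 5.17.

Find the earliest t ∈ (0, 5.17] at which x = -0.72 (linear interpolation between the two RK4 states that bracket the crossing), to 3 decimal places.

t = 2.499

t=0.000: state=(1.410, 0.940)
step 1 (dt=0.01): k1=(0.940, -2.177), k2=(0.929, -2.183), k3=(0.929, -2.183), k4=(0.918, -2.189); state += dt/6·(k1+2k2+2k3+k4)
t=0.010: state=(1.419, 0.918)
t=0.020: state=(1.428, 0.896)
t=0.030: state=(1.437, 0.874)
continuing one RK4 step at a time; state shown every 20 steps (Δt=0.2):
t=0.200: state=(1.554, 0.500)
t=0.400: state=(1.613, 0.108)
t=0.600: state=(1.603, -0.201)
t=0.800: state=(1.538, -0.437)
t=1.000: state=(1.431, -0.628)
t=1.200: state=(1.288, -0.800)
t=1.400: state=(1.110, -0.976)
t=1.600: state=(0.896, -1.176)
t=1.800: state=(0.637, -1.417)
t=2.000: state=(0.325, -1.710)
t=2.200: state=(-0.049, -2.038)
t=2.400: state=(-0.487, -2.315)
t=2.490: state=(-0.698, -2.375)
next step: t=2.500: state=(-0.722, -2.378) — x has crossed -0.72
linear interpolation between t=2.490 (-0.69822) and t=2.500 (-0.72198) → t≈2.499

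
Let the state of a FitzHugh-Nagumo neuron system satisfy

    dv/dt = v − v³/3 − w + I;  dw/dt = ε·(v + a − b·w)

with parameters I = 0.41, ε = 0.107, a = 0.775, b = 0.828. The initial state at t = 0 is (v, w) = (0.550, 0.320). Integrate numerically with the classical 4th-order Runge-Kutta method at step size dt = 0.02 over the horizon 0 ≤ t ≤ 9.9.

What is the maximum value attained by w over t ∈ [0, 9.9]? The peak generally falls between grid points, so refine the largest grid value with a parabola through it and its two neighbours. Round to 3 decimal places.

max w = 1.370

t=0.000: state=(0.550, 0.320)
step 1 (dt=0.02): k1=(0.585, 0.113), k2=(0.587, 0.114), k3=(0.587, 0.114), k4=(0.590, 0.114); state += dt/6·(k1+2k2+2k3+k4)
t=0.020: state=(0.562, 0.322)
t=0.040: state=(0.574, 0.325)
t=0.060: state=(0.586, 0.327)
continuing one RK4 step at a time; state shown every 25 steps (Δt=0.5):
t=0.500: state=(0.871, 0.384)
t=1.000: state=(1.193, 0.462)
t=1.500: state=(1.420, 0.551)
t=2.000: state=(1.524, 0.646)
t=2.500: state=(1.545, 0.739)
t=3.000: state=(1.522, 0.828)
t=3.500: state=(1.479, 0.911)
t=4.000: state=(1.424, 0.988)
t=4.500: state=(1.363, 1.059)
t=5.000: state=(1.295, 1.123)
t=5.500: state=(1.220, 1.181)
t=6.000: state=(1.138, 1.232)
t=6.500: state=(1.044, 1.276)
t=7.000: state=(0.934, 1.313)
t=7.500: state=(0.800, 1.342)
t=8.000: state=(0.624, 1.362)
t=8.500: state=(0.376, 1.370)
t=9.000: state=(-0.005, 1.362)
t=9.500: state=(-0.608, 1.328)
t=9.900: state=(-1.218, 1.276)
largest grid value and its neighbours: w(8.500)=1.37027, w(8.520)=1.37029, w(8.540)=1.37029
parabola through these three points peaks at t≈8.527 with w≈1.37029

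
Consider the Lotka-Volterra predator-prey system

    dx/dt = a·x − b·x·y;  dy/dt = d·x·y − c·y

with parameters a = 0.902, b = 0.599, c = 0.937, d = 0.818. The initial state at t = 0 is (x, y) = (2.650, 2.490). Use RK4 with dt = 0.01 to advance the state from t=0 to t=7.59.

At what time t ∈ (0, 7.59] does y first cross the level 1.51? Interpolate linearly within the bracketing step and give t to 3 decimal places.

t = 2.536

t=0.000: state=(2.650, 2.490)
step 1 (dt=0.01): k1=(-1.562, 3.064), k2=(-1.582, 3.067), k3=(-1.582, 3.067), k4=(-1.601, 3.070); state += dt/6·(k1+2k2+2k3+k4)
t=0.010: state=(2.634, 2.521)
t=0.020: state=(2.618, 2.551)
t=0.030: state=(2.601, 2.582)
continuing one RK4 step at a time; state shown every 25 steps (Δt=0.25):
t=0.250: state=(2.161, 3.231)
t=0.500: state=(1.598, 3.753)
t=0.750: state=(1.123, 3.913)
t=1.000: state=(0.790, 3.756)
t=1.250: state=(0.578, 3.411)
t=1.500: state=(0.448, 2.994)
t=1.750: state=(0.370, 2.574)
t=2.000: state=(0.325, 2.185)
t=2.250: state=(0.301, 1.842)
t=2.500: state=(0.293, 1.549)
t=2.530: state=(0.293, 1.517)
next step: t=2.540: state=(0.293, 1.506) — y has crossed 1.51
linear interpolation between t=2.530 (1.51660) and t=2.540 (1.50606) → t≈2.536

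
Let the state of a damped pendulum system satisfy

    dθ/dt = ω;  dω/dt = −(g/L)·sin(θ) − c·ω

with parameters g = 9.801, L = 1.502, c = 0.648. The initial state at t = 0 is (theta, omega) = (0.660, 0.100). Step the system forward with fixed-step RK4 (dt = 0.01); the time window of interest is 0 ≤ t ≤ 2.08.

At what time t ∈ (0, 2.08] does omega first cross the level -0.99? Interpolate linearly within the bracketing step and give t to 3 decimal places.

t=0.000: state=(0.660, 0.100)
step 1 (dt=0.01): k1=(0.100, -4.066), k2=(0.080, -4.055), k3=(0.080, -4.054), k4=(0.059, -4.043); state += dt/6·(k1+2k2+2k3+k4)
t=0.010: state=(0.661, 0.059)
t=0.020: state=(0.661, 0.019)
t=0.030: state=(0.661, -0.021)
continuing one RK4 step at a time; state shown every 10 steps (Δt=0.1):
t=0.100: state=(0.650, -0.293)
t=0.200: state=(0.603, -0.646)
t=0.300: state=(0.523, -0.944)
t=0.310: state=(0.513, -0.970)
next step: t=0.320: state=(0.503, -0.995) — omega has crossed -0.99
linear interpolation between t=0.310 (-0.96984) and t=0.320 (-0.99523) → t≈0.318

t = 0.318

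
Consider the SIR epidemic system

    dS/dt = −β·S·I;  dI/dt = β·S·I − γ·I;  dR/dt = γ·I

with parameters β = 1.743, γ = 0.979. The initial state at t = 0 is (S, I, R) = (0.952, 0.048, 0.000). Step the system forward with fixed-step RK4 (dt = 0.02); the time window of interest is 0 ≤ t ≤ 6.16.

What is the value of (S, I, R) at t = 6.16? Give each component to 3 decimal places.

t=0.000: state=(0.952, 0.048, 0.000)
step 1 (dt=0.02): k1=(-0.080, 0.033, 0.047), k2=(-0.080, 0.033, 0.047), k3=(-0.080, 0.033, 0.047), k4=(-0.081, 0.033, 0.048); state += dt/6·(k1+2k2+2k3+k4)
t=0.020: state=(0.950, 0.049, 0.001)
t=0.040: state=(0.949, 0.049, 0.002)
t=0.060: state=(0.947, 0.050, 0.003)
continuing one RK4 step at a time; state shown every 10 steps (Δt=0.2):
t=0.200: state=(0.935, 0.055, 0.010)
t=0.400: state=(0.916, 0.062, 0.022)
t=0.600: state=(0.895, 0.070, 0.034)
t=0.800: state=(0.872, 0.079, 0.049)
t=1.000: state=(0.848, 0.087, 0.065)
t=1.200: state=(0.821, 0.096, 0.083)
t=1.400: state=(0.793, 0.104, 0.103)
t=1.600: state=(0.763, 0.113, 0.124)
t=1.800: state=(0.733, 0.120, 0.147)
t=2.000: state=(0.702, 0.127, 0.171)
t=2.200: state=(0.671, 0.133, 0.196)
t=2.400: state=(0.640, 0.137, 0.223)
t=2.600: state=(0.610, 0.140, 0.250)
t=2.800: state=(0.581, 0.142, 0.278)
t=3.000: state=(0.553, 0.142, 0.305)
t=3.200: state=(0.526, 0.141, 0.333)
t=3.400: state=(0.501, 0.138, 0.360)
t=3.600: state=(0.478, 0.135, 0.387)
t=3.800: state=(0.456, 0.131, 0.413)
t=4.000: state=(0.436, 0.125, 0.438)
t=4.200: state=(0.418, 0.120, 0.462)
t=4.400: state=(0.401, 0.114, 0.485)
t=4.600: state=(0.386, 0.107, 0.507)
t=4.800: state=(0.372, 0.100, 0.527)
t=5.000: state=(0.360, 0.094, 0.546)
t=5.200: state=(0.349, 0.087, 0.564)
t=5.400: state=(0.339, 0.081, 0.580)
t=5.600: state=(0.330, 0.075, 0.596)
t=5.800: state=(0.322, 0.069, 0.610)
t=6.000: state=(0.314, 0.063, 0.622)
t=6.160: state=(0.309, 0.059, 0.632)

(S, I, R) = (0.309, 0.059, 0.632)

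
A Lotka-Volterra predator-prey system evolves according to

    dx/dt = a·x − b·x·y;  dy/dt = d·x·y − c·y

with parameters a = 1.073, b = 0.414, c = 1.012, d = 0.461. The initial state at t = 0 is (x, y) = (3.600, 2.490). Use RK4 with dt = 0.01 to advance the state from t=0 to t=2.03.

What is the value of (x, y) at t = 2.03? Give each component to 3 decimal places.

t=0.000: state=(3.600, 2.490)
step 1 (dt=0.01): k1=(0.152, 1.613), k2=(0.140, 1.619), k3=(0.140, 1.619), k4=(0.128, 1.625); state += dt/6·(k1+2k2+2k3+k4)
t=0.010: state=(3.601, 2.506)
t=0.020: state=(3.603, 2.522)
t=0.030: state=(3.603, 2.539)
continuing one RK4 step at a time; state shown every 10 steps (Δt=0.1):
t=0.100: state=(3.603, 2.657)
t=0.200: state=(3.580, 2.834)
t=0.300: state=(3.531, 3.018)
t=0.400: state=(3.456, 3.204)
t=0.500: state=(3.357, 3.388)
t=0.600: state=(3.236, 3.565)
t=0.700: state=(3.097, 3.729)
t=0.800: state=(2.946, 3.873)
t=0.900: state=(2.786, 3.995)
t=1.000: state=(2.624, 4.090)
t=1.100: state=(2.462, 4.156)
t=1.200: state=(2.306, 4.192)
t=1.300: state=(2.157, 4.199)
t=1.400: state=(2.019, 4.178)
t=1.500: state=(1.892, 4.132)
t=1.600: state=(1.778, 4.064)
t=1.700: state=(1.676, 3.977)
t=1.800: state=(1.586, 3.875)
t=1.900: state=(1.507, 3.760)
t=2.000: state=(1.440, 3.637)
t=2.030: state=(1.421, 3.599)

(x, y) = (1.421, 3.599)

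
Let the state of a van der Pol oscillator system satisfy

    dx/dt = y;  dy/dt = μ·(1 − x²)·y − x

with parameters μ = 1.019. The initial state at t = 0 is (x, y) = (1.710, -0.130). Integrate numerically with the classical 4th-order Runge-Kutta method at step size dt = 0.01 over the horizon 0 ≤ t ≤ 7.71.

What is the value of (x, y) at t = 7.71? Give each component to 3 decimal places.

(x, y) = (1.097, -1.071)

t=0.000: state=(1.710, -0.130)
step 1 (dt=0.01): k1=(-0.130, -1.455), k2=(-0.137, -1.441), k3=(-0.137, -1.441), k4=(-0.144, -1.426); state += dt/6·(k1+2k2+2k3+k4)
t=0.010: state=(1.709, -0.144)
t=0.020: state=(1.707, -0.159)
t=0.030: state=(1.705, -0.172)
continuing one RK4 step at a time; state shown every 25 steps (Δt=0.25):
t=0.250: state=(1.639, -0.419)
t=0.500: state=(1.508, -0.617)
t=0.750: state=(1.332, -0.790)
t=1.000: state=(1.111, -0.985)
t=1.250: state=(0.835, -1.242)
t=1.500: state=(0.481, -1.610)
t=1.750: state=(0.019, -2.108)
t=2.000: state=(-0.572, -2.580)
t=2.250: state=(-1.222, -2.461)
t=2.500: state=(-1.726, -1.475)
t=2.750: state=(-1.957, -0.443)
t=3.000: state=(-1.987, 0.139)
t=3.250: state=(-1.913, 0.418)
t=3.500: state=(-1.788, 0.572)
t=3.750: state=(-1.630, 0.690)
t=4.000: state=(-1.442, 0.814)
t=4.250: state=(-1.220, 0.972)
t=4.500: state=(-0.951, 1.194)
t=4.750: state=(-0.614, 1.521)
t=5.000: state=(-0.178, 1.990)
t=5.250: state=(0.387, 2.522)
t=5.500: state=(1.050, 2.644)
t=5.750: state=(1.626, 1.825)
t=6.000: state=(1.936, 0.687)
t=6.250: state=(2.008, -0.024)
t=6.500: state=(1.955, -0.362)
t=6.750: state=(1.841, -0.535)
t=7.000: state=(1.692, -0.655)
t=7.250: state=(1.514, -0.771)
t=7.500: state=(1.304, -0.913)
t=7.710: state=(1.097, -1.071)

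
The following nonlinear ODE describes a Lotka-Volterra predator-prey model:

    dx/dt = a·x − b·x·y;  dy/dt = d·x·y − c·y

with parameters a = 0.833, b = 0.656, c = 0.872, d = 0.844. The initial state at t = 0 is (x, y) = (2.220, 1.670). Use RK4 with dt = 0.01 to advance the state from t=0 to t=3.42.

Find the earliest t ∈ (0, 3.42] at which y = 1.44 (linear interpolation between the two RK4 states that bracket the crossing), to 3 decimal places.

t=0.000: state=(2.220, 1.670)
step 1 (dt=0.01): k1=(-0.583, 1.673), k2=(-0.594, 1.677), k3=(-0.594, 1.677), k4=(-0.606, 1.681); state += dt/6·(k1+2k2+2k3+k4)
t=0.010: state=(2.214, 1.687)
t=0.020: state=(2.208, 1.704)
t=0.030: state=(2.201, 1.721)
continuing one RK4 step at a time; state shown every 20 steps (Δt=0.2):
t=0.200: state=(2.060, 2.015)
t=0.400: state=(1.826, 2.352)
t=0.600: state=(1.555, 2.628)
t=0.800: state=(1.284, 2.805)
t=1.000: state=(1.044, 2.866)
t=1.200: state=(0.849, 2.823)
t=1.400: state=(0.697, 2.700)
t=1.600: state=(0.584, 2.525)
t=1.800: state=(0.502, 2.324)
t=2.000: state=(0.443, 2.114)
t=2.200: state=(0.402, 1.906)
t=2.400: state=(0.375, 1.710)
t=2.600: state=(0.358, 1.528)
t=2.700: state=(0.353, 1.443)
next step: t=2.710: state=(0.353, 1.434) — y has crossed 1.44
linear interpolation between t=2.700 (1.44264) and t=2.710 (1.43438) → t≈2.703

t = 2.703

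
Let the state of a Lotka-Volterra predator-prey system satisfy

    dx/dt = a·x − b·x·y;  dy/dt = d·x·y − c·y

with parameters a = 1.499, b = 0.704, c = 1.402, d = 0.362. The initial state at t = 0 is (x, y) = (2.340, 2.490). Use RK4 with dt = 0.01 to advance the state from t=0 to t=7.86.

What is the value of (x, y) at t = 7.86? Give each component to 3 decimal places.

(x, y) = (4.391, 3.267)

t=0.000: state=(2.340, 2.490)
step 1 (dt=0.01): k1=(-0.594, -1.382), k2=(-0.582, -1.381), k3=(-0.582, -1.381), k4=(-0.570, -1.379); state += dt/6·(k1+2k2+2k3+k4)
t=0.010: state=(2.334, 2.476)
t=0.020: state=(2.329, 2.462)
t=0.030: state=(2.323, 2.449)
continuing one RK4 step at a time; state shown every 50 steps (Δt=0.5):
t=0.500: state=(2.311, 1.867)
t=1.000: state=(2.744, 1.454)
t=1.500: state=(3.617, 1.274)
t=2.000: state=(4.859, 1.356)
t=2.500: state=(5.967, 1.810)
t=3.000: state=(5.780, 2.672)
t=3.500: state=(4.183, 3.297)
t=4.000: state=(2.833, 3.047)
t=4.500: state=(2.300, 2.380)
t=5.000: state=(2.351, 1.786)
t=5.500: state=(2.854, 1.409)
t=6.000: state=(3.797, 1.268)
t=6.500: state=(5.070, 1.400)
t=7.000: state=(6.056, 1.926)
t=7.500: state=(5.583, 2.817)
t=7.860: state=(4.391, 3.267)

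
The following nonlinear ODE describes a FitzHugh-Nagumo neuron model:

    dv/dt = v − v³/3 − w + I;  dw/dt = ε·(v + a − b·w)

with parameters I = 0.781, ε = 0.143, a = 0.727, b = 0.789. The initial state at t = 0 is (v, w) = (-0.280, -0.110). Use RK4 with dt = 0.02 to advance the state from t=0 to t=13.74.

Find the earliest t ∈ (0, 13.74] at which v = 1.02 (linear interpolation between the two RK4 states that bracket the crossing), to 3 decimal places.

t = 1.248

t=0.000: state=(-0.280, -0.110)
step 1 (dt=0.02): k1=(0.618, 0.076), k2=(0.623, 0.077), k3=(0.623, 0.077), k4=(0.628, 0.078); state += dt/6·(k1+2k2+2k3+k4)
t=0.020: state=(-0.268, -0.108)
t=0.040: state=(-0.255, -0.107)
t=0.060: state=(-0.242, -0.105)
continuing one RK4 step at a time; state shown every 25 steps (Δt=0.5):
t=0.500: state=(0.104, -0.060)
t=1.000: state=(0.680, 0.020)
t=1.240: state=(1.009, 0.072)
next step: t=1.260: state=(1.036, 0.077) — v has crossed 1.02
linear interpolation between t=1.240 (1.00890) and t=1.260 (1.03634) → t≈1.248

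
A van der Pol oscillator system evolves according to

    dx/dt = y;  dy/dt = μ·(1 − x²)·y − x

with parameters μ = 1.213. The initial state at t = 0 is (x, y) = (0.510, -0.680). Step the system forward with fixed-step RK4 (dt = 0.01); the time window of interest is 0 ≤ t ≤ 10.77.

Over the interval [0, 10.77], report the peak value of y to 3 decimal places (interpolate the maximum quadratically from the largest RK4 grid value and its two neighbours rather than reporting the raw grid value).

max y = 2.871

t=0.000: state=(0.510, -0.680)
step 1 (dt=0.01): k1=(-0.680, -1.120), k2=(-0.686, -1.125), k3=(-0.686, -1.125), k4=(-0.691, -1.129); state += dt/6·(k1+2k2+2k3+k4)
t=0.010: state=(0.503, -0.691)
t=0.020: state=(0.496, -0.703)
t=0.030: state=(0.489, -0.714)
continuing one RK4 step at a time; state shown every 50 steps (Δt=0.5):
t=0.500: state=(0.007, -1.380)
t=1.000: state=(-0.871, -1.976)
t=1.500: state=(-1.623, -0.776)
t=2.000: state=(-1.707, 0.259)
t=2.500: state=(-1.475, 0.629)
t=3.000: state=(-1.082, 0.966)
t=3.500: state=(-0.452, 1.654)
t=4.000: state=(0.678, 2.830)
t=4.500: state=(1.838, 1.185)
t=5.000: state=(1.980, -0.253)
t=5.500: state=(1.767, -0.545)
t=6.000: state=(1.448, -0.738)
t=6.500: state=(1.005, -1.078)
t=7.000: state=(0.295, -1.881)
t=7.500: state=(-0.953, -2.893)
t=8.000: state=(-1.938, -0.723)
t=8.500: state=(-1.959, 0.343)
t=9.000: state=(-1.720, 0.577)
t=9.500: state=(-1.385, 0.779)
t=10.000: state=(-0.911, 1.168)
t=10.500: state=(-0.128, 2.092)
t=10.770: state=(0.534, 2.782)
largest grid value and its neighbours: y(4.060)=2.87048, y(4.070)=2.87068, y(4.080)=2.86883
parabola through these three points peaks at t≈4.066 with y≈2.87084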